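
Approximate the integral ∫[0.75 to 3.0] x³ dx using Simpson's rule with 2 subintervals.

f(x) = x³
a = 0.75, b = 3.0, n = 2
h = (b - a)/n = 1.125000

Simpson's rule: (h/3)[f(x₀) + 4f(x₁) + 2f(x₂) + ... + f(xₙ)]

x_0 = 0.7500, f(x_0) = 0.421875, coefficient = 1
x_1 = 1.8750, f(x_1) = 6.591797, coefficient = 4
x_2 = 3.0000, f(x_2) = 27.000000, coefficient = 1

I ≈ (1.125000/3) × 53.789062 = 20.170898
Exact value: 20.170898
Error: 0.000000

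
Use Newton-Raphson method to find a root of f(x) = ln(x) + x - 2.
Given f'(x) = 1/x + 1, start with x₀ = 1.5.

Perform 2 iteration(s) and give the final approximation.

f(x) = ln(x) + x - 2
f'(x) = 1/x + 1
x₀ = 1.5

Newton-Raphson formula: x_{n+1} = x_n - f(x_n)/f'(x_n)

Iteration 1:
  f(1.500000) = -0.094535
  f'(1.500000) = 1.666667
  x_1 = 1.500000 - (-0.094535)/1.666667 = 1.556721
Iteration 2:
  f(1.556721) = -0.000697
  f'(1.556721) = 1.642376
  x_2 = 1.556721 - (-0.000697)/1.642376 = 1.557146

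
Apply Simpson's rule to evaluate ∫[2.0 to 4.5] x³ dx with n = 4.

f(x) = x³
a = 2.0, b = 4.5, n = 4
h = (b - a)/n = 0.625000

Simpson's rule: (h/3)[f(x₀) + 4f(x₁) + 2f(x₂) + ... + f(xₙ)]

x_0 = 2.0000, f(x_0) = 8.000000, coefficient = 1
x_1 = 2.6250, f(x_1) = 18.087891, coefficient = 4
x_2 = 3.2500, f(x_2) = 34.328125, coefficient = 2
x_3 = 3.8750, f(x_3) = 58.185547, coefficient = 4
x_4 = 4.5000, f(x_4) = 91.125000, coefficient = 1

I ≈ (0.625000/3) × 472.875000 = 98.515625
Exact value: 98.515625
Error: 0.000000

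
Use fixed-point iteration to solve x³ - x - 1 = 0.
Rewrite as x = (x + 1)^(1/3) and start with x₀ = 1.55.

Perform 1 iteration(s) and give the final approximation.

Equation: x³ - x - 1 = 0
Fixed-point form: x = (x + 1)^(1/3)
x₀ = 1.55

x_1 = g(1.550000) = 1.366197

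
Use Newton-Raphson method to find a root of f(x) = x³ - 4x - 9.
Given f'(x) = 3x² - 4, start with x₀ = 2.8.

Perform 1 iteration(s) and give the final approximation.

f(x) = x³ - 4x - 9
f'(x) = 3x² - 4
x₀ = 2.8

Newton-Raphson formula: x_{n+1} = x_n - f(x_n)/f'(x_n)

Iteration 1:
  f(2.800000) = 1.752000
  f'(2.800000) = 19.520000
  x_1 = 2.800000 - 1.752000/19.520000 = 2.710246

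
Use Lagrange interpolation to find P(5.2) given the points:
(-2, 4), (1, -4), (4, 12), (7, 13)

Lagrange interpolation formula:
P(x) = Σ yᵢ × Lᵢ(x)
where Lᵢ(x) = Π_{j≠i} (x - xⱼ)/(xᵢ - xⱼ)

L_0(5.2) = (5.2 - 1)/(-2 - 1) × (5.2 - 4)/(-2 - 4) × (5.2 - 7)/(-2 - 7) = 0.056000
L_1(5.2) = (5.2 - (-2))/(1 - (-2)) × (5.2 - 4)/(1 - 4) × (5.2 - 7)/(1 - 7) = -0.288000
L_2(5.2) = (5.2 - (-2))/(4 - (-2)) × (5.2 - 1)/(4 - 1) × (5.2 - 7)/(4 - 7) = 1.008000
L_3(5.2) = (5.2 - (-2))/(7 - (-2)) × (5.2 - 1)/(7 - 1) × (5.2 - 4)/(7 - 4) = 0.224000

P(5.2) = 4×L_0(5.2) + (-4)×L_1(5.2) + 12×L_2(5.2) + 13×L_3(5.2)
P(5.2) = 16.384000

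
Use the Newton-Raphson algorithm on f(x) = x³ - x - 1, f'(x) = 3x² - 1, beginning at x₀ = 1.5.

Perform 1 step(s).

f(x) = x³ - x - 1
f'(x) = 3x² - 1
x₀ = 1.5

Newton-Raphson formula: x_{n+1} = x_n - f(x_n)/f'(x_n)

Iteration 1:
  f(1.500000) = 0.875000
  f'(1.500000) = 5.750000
  x_1 = 1.500000 - 0.875000/5.750000 = 1.347826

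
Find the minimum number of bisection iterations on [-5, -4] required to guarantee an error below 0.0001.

We need (b-a)/2^n ≤ 0.0001
(-4 - (-5))/2^n ≤ 0.0001
1/2^n ≤ 0.0001
2^n ≥ 10000
n ≥ log₂(10000) = 13.29
n ≥ 14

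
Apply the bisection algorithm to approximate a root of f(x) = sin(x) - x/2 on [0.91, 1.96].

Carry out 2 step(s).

f(x) = sin(x) - x/2
Initial interval: [0.91, 1.96]

Iteration 1:
  c_1 = (0.910000 + 1.960000)/2 = 1.435000
  f(c_1) = f(1.435000) = 0.273294
  f(a) × f(c) ≥ 0, new interval: [1.435000, 1.960000]
Iteration 2:
  c_2 = (1.435000 + 1.960000)/2 = 1.697500
  f(c_2) = f(1.697500) = 0.143234
  f(a) × f(c) ≥ 0, new interval: [1.697500, 1.960000]

After 2 iteration(s), the approximation is c_2 = 1.697500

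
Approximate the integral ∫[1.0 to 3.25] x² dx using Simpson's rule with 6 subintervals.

f(x) = x²
a = 1.0, b = 3.25, n = 6
h = (b - a)/n = 0.375000

Simpson's rule: (h/3)[f(x₀) + 4f(x₁) + 2f(x₂) + ... + f(xₙ)]

x_0 = 1.0000, f(x_0) = 1.000000, coefficient = 1
x_1 = 1.3750, f(x_1) = 1.890625, coefficient = 4
x_2 = 1.7500, f(x_2) = 3.062500, coefficient = 2
x_3 = 2.1250, f(x_3) = 4.515625, coefficient = 4
x_4 = 2.5000, f(x_4) = 6.250000, coefficient = 2
x_5 = 2.8750, f(x_5) = 8.265625, coefficient = 4
x_6 = 3.2500, f(x_6) = 10.562500, coefficient = 1

I ≈ (0.375000/3) × 88.875000 = 11.109375
Exact value: 11.109375
Error: 0.000000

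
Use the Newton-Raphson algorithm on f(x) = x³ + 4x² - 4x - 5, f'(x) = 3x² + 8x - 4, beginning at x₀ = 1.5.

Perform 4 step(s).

f(x) = x³ + 4x² - 4x - 5
f'(x) = 3x² + 8x - 4
x₀ = 1.5

Newton-Raphson formula: x_{n+1} = x_n - f(x_n)/f'(x_n)

Iteration 1:
  f(1.500000) = 1.375000
  f'(1.500000) = 14.750000
  x_1 = 1.500000 - 1.375000/14.750000 = 1.406780
Iteration 2:
  f(1.406780) = 0.073055
  f'(1.406780) = 13.191324
  x_2 = 1.406780 - 0.073055/13.191324 = 1.401242
Iteration 3:
  f(1.401242) = 0.000252
  f'(1.401242) = 13.100366
  x_3 = 1.401242 - 0.000252/13.100366 = 1.401222
Iteration 4:
  f(1.401222) = 0.000000
  f'(1.401222) = 13.100050
  x_4 = 1.401222 - 0.000000/13.100050 = 1.401222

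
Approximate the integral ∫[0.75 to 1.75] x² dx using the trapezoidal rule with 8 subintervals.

f(x) = x²
a = 0.75, b = 1.75, n = 8
h = (b - a)/n = 0.125000

Trapezoidal rule: (h/2)[f(x₀) + 2f(x₁) + 2f(x₂) + ... + f(xₙ)]

x_0 = 0.7500, f(x_0) = 0.562500, coefficient = 1
x_1 = 0.8750, f(x_1) = 0.765625, coefficient = 2
x_2 = 1.0000, f(x_2) = 1.000000, coefficient = 2
x_3 = 1.1250, f(x_3) = 1.265625, coefficient = 2
x_4 = 1.2500, f(x_4) = 1.562500, coefficient = 2
x_5 = 1.3750, f(x_5) = 1.890625, coefficient = 2
x_6 = 1.5000, f(x_6) = 2.250000, coefficient = 2
x_7 = 1.6250, f(x_7) = 2.640625, coefficient = 2
x_8 = 1.7500, f(x_8) = 3.062500, coefficient = 1

I ≈ (0.125000/2) × 26.375000 = 1.648438
Exact value: 1.645833
Error: 0.002604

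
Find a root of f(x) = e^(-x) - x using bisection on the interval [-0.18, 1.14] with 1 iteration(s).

f(x) = e^(-x) - x
Initial interval: [-0.18, 1.14]

Iteration 1:
  c_1 = (-0.180000 + 1.140000)/2 = 0.480000
  f(c_1) = f(0.480000) = 0.138783
  f(a) × f(c) ≥ 0, new interval: [0.480000, 1.140000]

After 1 iteration(s), the approximation is c_1 = 0.480000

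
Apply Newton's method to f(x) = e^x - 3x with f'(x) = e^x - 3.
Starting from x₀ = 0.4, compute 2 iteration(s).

f(x) = e^x - 3x
f'(x) = e^x - 3
x₀ = 0.4

Newton-Raphson formula: x_{n+1} = x_n - f(x_n)/f'(x_n)

Iteration 1:
  f(0.400000) = 0.291825
  f'(0.400000) = -1.508175
  x_1 = 0.400000 - 0.291825/(-1.508175) = 0.593495
Iteration 2:
  f(0.593495) = 0.029819
  f'(0.593495) = -1.189695
  x_2 = 0.593495 - 0.029819/(-1.189695) = 0.618560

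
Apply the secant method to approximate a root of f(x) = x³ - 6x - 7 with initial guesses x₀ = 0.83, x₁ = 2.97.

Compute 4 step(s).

f(x) = x³ - 6x - 7
x₀ = 0.83, x₁ = 2.97

Secant formula: x_{n+1} = x_n - f(x_n)(x_n - x_{n-1})/(f(x_n) - f(x_{n-1}))

Iteration 1:
  f(0.830000) = -11.408213
  f(2.970000) = 1.378073
  x_2 = 2.970000 - 1.378073×(2.970000 - 0.830000)/(1.378073 - (-11.408213))
       = 2.739356
Iteration 2:
  f(2.970000) = 1.378073
  f(2.739356) = -2.879808
  x_3 = 2.739356 - (-2.879808)×(2.739356 - 2.970000)/(-2.879808 - 1.378073)
       = 2.895352
Iteration 3:
  f(2.739356) = -2.879808
  f(2.895352) = -0.100200
  x_4 = 2.895352 - (-0.100200)×(2.895352 - 2.739356)/(-0.100200 - (-2.879808))
       = 2.900975
Iteration 4:
  f(2.895352) = -0.100200
  f(2.900975) = 0.007758
  x_5 = 2.900975 - 0.007758×(2.900975 - 2.895352)/(0.007758 - (-0.100200))
       = 2.900571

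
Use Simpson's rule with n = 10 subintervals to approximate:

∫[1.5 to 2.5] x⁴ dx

f(x) = x⁴
a = 1.5, b = 2.5, n = 10
h = (b - a)/n = 0.100000

Simpson's rule: (h/3)[f(x₀) + 4f(x₁) + 2f(x₂) + ... + f(xₙ)]

x_0 = 1.5000, f(x_0) = 5.062500, coefficient = 1
x_1 = 1.6000, f(x_1) = 6.553600, coefficient = 4
x_2 = 1.7000, f(x_2) = 8.352100, coefficient = 2
x_3 = 1.8000, f(x_3) = 10.497600, coefficient = 4
x_4 = 1.9000, f(x_4) = 13.032100, coefficient = 2
x_5 = 2.0000, f(x_5) = 16.000000, coefficient = 4
x_6 = 2.1000, f(x_6) = 19.448100, coefficient = 2
x_7 = 2.2000, f(x_7) = 23.425600, coefficient = 4
x_8 = 2.3000, f(x_8) = 27.984100, coefficient = 2
x_9 = 2.4000, f(x_9) = 33.177600, coefficient = 4
x_10 = 2.5000, f(x_10) = 39.062500, coefficient = 1

I ≈ (0.100000/3) × 540.375400 = 18.012513
Exact value: 18.012500
Error: 0.000013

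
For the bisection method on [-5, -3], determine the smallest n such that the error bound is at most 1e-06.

We need (b-a)/2^n ≤ 1e-06
(-3 - (-5))/2^n ≤ 1e-06
2/2^n ≤ 1e-06
2^n ≥ 2000000
n ≥ log₂(2000000) = 20.93
n ≥ 21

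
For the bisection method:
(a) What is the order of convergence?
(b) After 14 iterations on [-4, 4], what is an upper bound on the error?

(a) Bisection has linear (order 1) convergence; the error is halved each step.

(b) Error bound = (b-a)/2^n = (4 - (-4))/2^{14}
    = 8/2^{14}

(a) 1 (linear); (b) error ≤ 4.88e-04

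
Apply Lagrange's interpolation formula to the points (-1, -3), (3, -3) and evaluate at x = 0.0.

Lagrange interpolation formula:
P(x) = Σ yᵢ × Lᵢ(x)
where Lᵢ(x) = Π_{j≠i} (x - xⱼ)/(xᵢ - xⱼ)

L_0(0.0) = (0.0 - 3)/(-1 - 3) = 0.750000
L_1(0.0) = (0.0 - (-1))/(3 - (-1)) = 0.250000

P(0.0) = (-3)×L_0(0.0) + (-3)×L_1(0.0)
P(0.0) = -3.000000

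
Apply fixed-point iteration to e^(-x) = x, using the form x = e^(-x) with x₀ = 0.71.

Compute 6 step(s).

Equation: e^(-x) = x
Fixed-point form: x = e^(-x)
x₀ = 0.71

x_1 = g(0.710000) = 0.491644
x_2 = g(0.491644) = 0.611620
x_3 = g(0.611620) = 0.542471
x_4 = g(0.542471) = 0.581310
x_5 = g(0.581310) = 0.559165
x_6 = g(0.559165) = 0.571686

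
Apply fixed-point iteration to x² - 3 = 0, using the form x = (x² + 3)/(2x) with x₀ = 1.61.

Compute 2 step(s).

Equation: x² - 3 = 0
Fixed-point form: x = (x² + 3)/(2x)
x₀ = 1.61

x_1 = g(1.610000) = 1.736677
x_2 = g(1.736677) = 1.732057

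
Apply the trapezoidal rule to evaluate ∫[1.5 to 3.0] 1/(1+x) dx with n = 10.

f(x) = 1/(1+x)
a = 1.5, b = 3.0, n = 10
h = (b - a)/n = 0.150000

Trapezoidal rule: (h/2)[f(x₀) + 2f(x₁) + 2f(x₂) + ... + f(xₙ)]

x_0 = 1.5000, f(x_0) = 0.400000, coefficient = 1
x_1 = 1.6500, f(x_1) = 0.377358, coefficient = 2
x_2 = 1.8000, f(x_2) = 0.357143, coefficient = 2
x_3 = 1.9500, f(x_3) = 0.338983, coefficient = 2
x_4 = 2.1000, f(x_4) = 0.322581, coefficient = 2
x_5 = 2.2500, f(x_5) = 0.307692, coefficient = 2
x_6 = 2.4000, f(x_6) = 0.294118, coefficient = 2
x_7 = 2.5500, f(x_7) = 0.281690, coefficient = 2
x_8 = 2.7000, f(x_8) = 0.270270, coefficient = 2
x_9 = 2.8500, f(x_9) = 0.259740, coefficient = 2
x_10 = 3.0000, f(x_10) = 0.250000, coefficient = 1

I ≈ (0.150000/2) × 6.269151 = 0.470186
Exact value: 0.470004
Error: 0.000183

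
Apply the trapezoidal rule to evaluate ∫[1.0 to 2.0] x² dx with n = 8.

f(x) = x²
a = 1.0, b = 2.0, n = 8
h = (b - a)/n = 0.125000

Trapezoidal rule: (h/2)[f(x₀) + 2f(x₁) + 2f(x₂) + ... + f(xₙ)]

x_0 = 1.0000, f(x_0) = 1.000000, coefficient = 1
x_1 = 1.1250, f(x_1) = 1.265625, coefficient = 2
x_2 = 1.2500, f(x_2) = 1.562500, coefficient = 2
x_3 = 1.3750, f(x_3) = 1.890625, coefficient = 2
x_4 = 1.5000, f(x_4) = 2.250000, coefficient = 2
x_5 = 1.6250, f(x_5) = 2.640625, coefficient = 2
x_6 = 1.7500, f(x_6) = 3.062500, coefficient = 2
x_7 = 1.8750, f(x_7) = 3.515625, coefficient = 2
x_8 = 2.0000, f(x_8) = 4.000000, coefficient = 1

I ≈ (0.125000/2) × 37.375000 = 2.335938
Exact value: 2.333333
Error: 0.002604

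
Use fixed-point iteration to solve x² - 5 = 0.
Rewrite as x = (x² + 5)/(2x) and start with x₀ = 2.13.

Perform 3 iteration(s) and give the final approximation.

Equation: x² - 5 = 0
Fixed-point form: x = (x² + 5)/(2x)
x₀ = 2.13

x_1 = g(2.130000) = 2.238709
x_2 = g(2.238709) = 2.236070
x_3 = g(2.236070) = 2.236068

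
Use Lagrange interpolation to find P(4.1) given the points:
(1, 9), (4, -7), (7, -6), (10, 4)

Lagrange interpolation formula:
P(x) = Σ yᵢ × Lᵢ(x)
where Lᵢ(x) = Π_{j≠i} (x - xⱼ)/(xᵢ - xⱼ)

L_0(4.1) = (4.1 - 4)/(1 - 4) × (4.1 - 7)/(1 - 7) × (4.1 - 10)/(1 - 10) = -0.010562
L_1(4.1) = (4.1 - 1)/(4 - 1) × (4.1 - 7)/(4 - 7) × (4.1 - 10)/(4 - 10) = 0.982241
L_2(4.1) = (4.1 - 1)/(7 - 1) × (4.1 - 4)/(7 - 4) × (4.1 - 10)/(7 - 10) = 0.033870
L_3(4.1) = (4.1 - 1)/(10 - 1) × (4.1 - 4)/(10 - 4) × (4.1 - 7)/(10 - 7) = -0.005549

P(4.1) = 9×L_0(4.1) + (-7)×L_1(4.1) + (-6)×L_2(4.1) + 4×L_3(4.1)
P(4.1) = -7.196160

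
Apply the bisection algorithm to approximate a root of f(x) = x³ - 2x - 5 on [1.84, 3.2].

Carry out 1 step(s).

f(x) = x³ - 2x - 5
Initial interval: [1.84, 3.2]

Iteration 1:
  c_1 = (1.840000 + 3.200000)/2 = 2.520000
  f(c_1) = f(2.520000) = 5.963008
  f(a) × f(c) < 0, new interval: [1.840000, 2.520000]

After 1 iteration(s), the approximation is c_1 = 2.520000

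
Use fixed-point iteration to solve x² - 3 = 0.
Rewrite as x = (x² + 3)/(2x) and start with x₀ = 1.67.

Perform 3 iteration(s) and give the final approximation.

Equation: x² - 3 = 0
Fixed-point form: x = (x² + 3)/(2x)
x₀ = 1.67

x_1 = g(1.670000) = 1.733204
x_2 = g(1.733204) = 1.732051
x_3 = g(1.732051) = 1.732051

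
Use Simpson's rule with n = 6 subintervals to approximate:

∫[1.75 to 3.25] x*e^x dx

f(x) = x*e^x
a = 1.75, b = 3.25, n = 6
h = (b - a)/n = 0.250000

Simpson's rule: (h/3)[f(x₀) + 4f(x₁) + 2f(x₂) + ... + f(xₙ)]

x_0 = 1.7500, f(x_0) = 10.070555, coefficient = 1
x_1 = 2.0000, f(x_1) = 14.778112, coefficient = 4
x_2 = 2.2500, f(x_2) = 21.347406, coefficient = 2
x_3 = 2.5000, f(x_3) = 30.456235, coefficient = 4
x_4 = 2.7500, f(x_4) = 43.017238, coefficient = 2
x_5 = 3.0000, f(x_5) = 60.256611, coefficient = 4
x_6 = 3.2500, f(x_6) = 83.818605, coefficient = 1

I ≈ (0.250000/3) × 644.582278 = 53.715190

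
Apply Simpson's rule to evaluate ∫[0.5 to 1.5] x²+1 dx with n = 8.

f(x) = x²+1
a = 0.5, b = 1.5, n = 8
h = (b - a)/n = 0.125000

Simpson's rule: (h/3)[f(x₀) + 4f(x₁) + 2f(x₂) + ... + f(xₙ)]

x_0 = 0.5000, f(x_0) = 1.250000, coefficient = 1
x_1 = 0.6250, f(x_1) = 1.390625, coefficient = 4
x_2 = 0.7500, f(x_2) = 1.562500, coefficient = 2
x_3 = 0.8750, f(x_3) = 1.765625, coefficient = 4
x_4 = 1.0000, f(x_4) = 2.000000, coefficient = 2
x_5 = 1.1250, f(x_5) = 2.265625, coefficient = 4
x_6 = 1.2500, f(x_6) = 2.562500, coefficient = 2
x_7 = 1.3750, f(x_7) = 2.890625, coefficient = 4
x_8 = 1.5000, f(x_8) = 3.250000, coefficient = 1

I ≈ (0.125000/3) × 50.000000 = 2.083333
Exact value: 2.083333
Error: 0.000000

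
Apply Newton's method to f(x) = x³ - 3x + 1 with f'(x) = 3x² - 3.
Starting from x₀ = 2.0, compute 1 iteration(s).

f(x) = x³ - 3x + 1
f'(x) = 3x² - 3
x₀ = 2.0

Newton-Raphson formula: x_{n+1} = x_n - f(x_n)/f'(x_n)

Iteration 1:
  f(2.000000) = 3.000000
  f'(2.000000) = 9.000000
  x_1 = 2.000000 - 3.000000/9.000000 = 1.666667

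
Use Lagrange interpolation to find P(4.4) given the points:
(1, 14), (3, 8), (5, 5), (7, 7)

Lagrange interpolation formula:
P(x) = Σ yᵢ × Lᵢ(x)
where Lᵢ(x) = Π_{j≠i} (x - xⱼ)/(xᵢ - xⱼ)

L_0(4.4) = (4.4 - 3)/(1 - 3) × (4.4 - 5)/(1 - 5) × (4.4 - 7)/(1 - 7) = -0.045500
L_1(4.4) = (4.4 - 1)/(3 - 1) × (4.4 - 5)/(3 - 5) × (4.4 - 7)/(3 - 7) = 0.331500
L_2(4.4) = (4.4 - 1)/(5 - 1) × (4.4 - 3)/(5 - 3) × (4.4 - 7)/(5 - 7) = 0.773500
L_3(4.4) = (4.4 - 1)/(7 - 1) × (4.4 - 3)/(7 - 3) × (4.4 - 5)/(7 - 5) = -0.059500

P(4.4) = 14×L_0(4.4) + 8×L_1(4.4) + 5×L_2(4.4) + 7×L_3(4.4)
P(4.4) = 5.466000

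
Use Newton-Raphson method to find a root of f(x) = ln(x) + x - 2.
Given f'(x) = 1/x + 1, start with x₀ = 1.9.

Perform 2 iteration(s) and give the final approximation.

f(x) = ln(x) + x - 2
f'(x) = 1/x + 1
x₀ = 1.9

Newton-Raphson formula: x_{n+1} = x_n - f(x_n)/f'(x_n)

Iteration 1:
  f(1.900000) = 0.541854
  f'(1.900000) = 1.526316
  x_1 = 1.900000 - 0.541854/1.526316 = 1.544992
Iteration 2:
  f(1.544992) = -0.019989
  f'(1.544992) = 1.647252
  x_2 = 1.544992 - (-0.019989)/1.647252 = 1.557127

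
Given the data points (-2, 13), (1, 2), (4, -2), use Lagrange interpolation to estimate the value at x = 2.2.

Lagrange interpolation formula:
P(x) = Σ yᵢ × Lᵢ(x)
where Lᵢ(x) = Π_{j≠i} (x - xⱼ)/(xᵢ - xⱼ)

L_0(2.2) = (2.2 - 1)/(-2 - 1) × (2.2 - 4)/(-2 - 4) = -0.120000
L_1(2.2) = (2.2 - (-2))/(1 - (-2)) × (2.2 - 4)/(1 - 4) = 0.840000
L_2(2.2) = (2.2 - (-2))/(4 - (-2)) × (2.2 - 1)/(4 - 1) = 0.280000

P(2.2) = 13×L_0(2.2) + 2×L_1(2.2) + (-2)×L_2(2.2)
P(2.2) = -0.440000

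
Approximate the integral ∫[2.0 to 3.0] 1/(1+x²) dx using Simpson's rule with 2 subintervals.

f(x) = 1/(1+x²)
a = 2.0, b = 3.0, n = 2
h = (b - a)/n = 0.500000

Simpson's rule: (h/3)[f(x₀) + 4f(x₁) + 2f(x₂) + ... + f(xₙ)]

x_0 = 2.0000, f(x_0) = 0.200000, coefficient = 1
x_1 = 2.5000, f(x_1) = 0.137931, coefficient = 4
x_2 = 3.0000, f(x_2) = 0.100000, coefficient = 1

I ≈ (0.500000/3) × 0.851724 = 0.141954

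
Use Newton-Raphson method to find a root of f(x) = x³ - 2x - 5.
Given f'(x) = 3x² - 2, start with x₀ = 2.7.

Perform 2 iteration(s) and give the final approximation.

f(x) = x³ - 2x - 5
f'(x) = 3x² - 2
x₀ = 2.7

Newton-Raphson formula: x_{n+1} = x_n - f(x_n)/f'(x_n)

Iteration 1:
  f(2.700000) = 9.283000
  f'(2.700000) = 19.870000
  x_1 = 2.700000 - 9.283000/19.870000 = 2.232813
Iteration 2:
  f(2.232813) = 1.665964
  f'(2.232813) = 12.956366
  x_2 = 2.232813 - 1.665964/12.956366 = 2.104231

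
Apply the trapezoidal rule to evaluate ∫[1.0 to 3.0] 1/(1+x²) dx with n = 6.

f(x) = 1/(1+x²)
a = 1.0, b = 3.0, n = 6
h = (b - a)/n = 0.333333

Trapezoidal rule: (h/2)[f(x₀) + 2f(x₁) + 2f(x₂) + ... + f(xₙ)]

x_0 = 1.0000, f(x_0) = 0.500000, coefficient = 1
x_1 = 1.3333, f(x_1) = 0.360000, coefficient = 2
x_2 = 1.6667, f(x_2) = 0.264706, coefficient = 2
x_3 = 2.0000, f(x_3) = 0.200000, coefficient = 2
x_4 = 2.3333, f(x_4) = 0.155172, coefficient = 2
x_5 = 2.6667, f(x_5) = 0.123288, coefficient = 2
x_6 = 3.0000, f(x_6) = 0.100000, coefficient = 1

I ≈ (0.333333/2) × 2.806332 = 0.467722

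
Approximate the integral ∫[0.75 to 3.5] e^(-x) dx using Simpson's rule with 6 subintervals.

f(x) = e^(-x)
a = 0.75, b = 3.5, n = 6
h = (b - a)/n = 0.458333

Simpson's rule: (h/3)[f(x₀) + 4f(x₁) + 2f(x₂) + ... + f(xₙ)]

x_0 = 0.7500, f(x_0) = 0.472367, coefficient = 1
x_1 = 1.2083, f(x_1) = 0.298695, coefficient = 4
x_2 = 1.6667, f(x_2) = 0.188876, coefficient = 2
x_3 = 2.1250, f(x_3) = 0.119433, coefficient = 4
x_4 = 2.5833, f(x_4) = 0.075522, coefficient = 2
x_5 = 3.0417, f(x_5) = 0.047755, coefficient = 4
x_6 = 3.5000, f(x_6) = 0.030197, coefficient = 1

I ≈ (0.458333/3) × 2.894890 = 0.442275
Exact value: 0.442169
Error: 0.000106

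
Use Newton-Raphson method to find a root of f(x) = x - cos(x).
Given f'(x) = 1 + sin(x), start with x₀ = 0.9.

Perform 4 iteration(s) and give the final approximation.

f(x) = x - cos(x)
f'(x) = 1 + sin(x)
x₀ = 0.9

Newton-Raphson formula: x_{n+1} = x_n - f(x_n)/f'(x_n)

Iteration 1:
  f(0.900000) = 0.278390
  f'(0.900000) = 1.783327
  x_1 = 0.900000 - 0.278390/1.783327 = 0.743893
Iteration 2:
  f(0.743893) = 0.008055
  f'(0.743893) = 1.677158
  x_2 = 0.743893 - 0.008055/1.677158 = 0.739090
Iteration 3:
  f(0.739090) = 0.000008
  f'(0.739090) = 1.673616
  x_3 = 0.739090 - 0.000008/1.673616 = 0.739085
Iteration 4:
  f(0.739085) = 0.000000
  f'(0.739085) = 1.673612
  x_4 = 0.739085 - 0.000000/1.673612 = 0.739085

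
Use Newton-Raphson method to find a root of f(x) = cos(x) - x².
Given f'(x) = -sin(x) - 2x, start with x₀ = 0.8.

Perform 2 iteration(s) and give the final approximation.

f(x) = cos(x) - x²
f'(x) = -sin(x) - 2x
x₀ = 0.8

Newton-Raphson formula: x_{n+1} = x_n - f(x_n)/f'(x_n)

Iteration 1:
  f(0.800000) = 0.056707
  f'(0.800000) = -2.317356
  x_1 = 0.800000 - 0.056707/(-2.317356) = 0.824470
Iteration 2:
  f(0.824470) = -0.000806
  f'(0.824470) = -2.383129
  x_2 = 0.824470 - (-0.000806)/(-2.383129) = 0.824132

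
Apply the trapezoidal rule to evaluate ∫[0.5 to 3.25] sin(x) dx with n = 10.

f(x) = sin(x)
a = 0.5, b = 3.25, n = 10
h = (b - a)/n = 0.275000

Trapezoidal rule: (h/2)[f(x₀) + 2f(x₁) + 2f(x₂) + ... + f(xₙ)]

x_0 = 0.5000, f(x_0) = 0.479426, coefficient = 1
x_1 = 0.7750, f(x_1) = 0.699716, coefficient = 2
x_2 = 1.0500, f(x_2) = 0.867423, coefficient = 2
x_3 = 1.3250, f(x_3) = 0.969944, coefficient = 2
x_4 = 1.6000, f(x_4) = 0.999574, coefficient = 2
x_5 = 1.8750, f(x_5) = 0.954086, coefficient = 2
x_6 = 2.1500, f(x_6) = 0.836899, coefficient = 2
x_7 = 2.4250, f(x_7) = 0.656819, coefficient = 2
x_8 = 2.7000, f(x_8) = 0.427380, coefficient = 2
x_9 = 2.9750, f(x_9) = 0.165823, coefficient = 2
x_10 = 3.2500, f(x_10) = -0.108195, coefficient = 1

I ≈ (0.275000/2) × 13.526558 = 1.859902
Exact value: 1.871712
Error: 0.011811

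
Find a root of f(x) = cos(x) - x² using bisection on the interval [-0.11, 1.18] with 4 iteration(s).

f(x) = cos(x) - x²
Initial interval: [-0.11, 1.18]

Iteration 1:
  c_1 = (-0.110000 + 1.180000)/2 = 0.535000
  f(c_1) = f(0.535000) = 0.574044
  f(a) × f(c) ≥ 0, new interval: [0.535000, 1.180000]
Iteration 2:
  c_2 = (0.535000 + 1.180000)/2 = 0.857500
  f(c_2) = f(0.857500) = -0.080976
  f(a) × f(c) < 0, new interval: [0.535000, 0.857500]
Iteration 3:
  c_3 = (0.535000 + 0.857500)/2 = 0.696250
  f(c_3) = f(0.696250) = 0.282489
  f(a) × f(c) ≥ 0, new interval: [0.696250, 0.857500]
Iteration 4:
  c_4 = (0.696250 + 0.857500)/2 = 0.776875
  f(c_4) = f(0.776875) = 0.109573
  f(a) × f(c) ≥ 0, new interval: [0.776875, 0.857500]

After 4 iteration(s), the approximation is c_4 = 0.776875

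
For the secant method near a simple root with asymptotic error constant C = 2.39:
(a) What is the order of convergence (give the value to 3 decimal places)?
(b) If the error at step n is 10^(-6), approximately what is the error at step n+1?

(a) Secant method has superlinear convergence with order φ = (1+√5)/2 ≈ 1.618.
    This means |e_{n+1}| ≈ C|e_n|^1.618.

(b) With |e_n| = 10^(-6) and C = 2.39:
    |e_{n+1}| ≈ 2.39 × (10^(-6))^1.618 = 2.39 × 10^(-9.71)

(a) ≈ 1.618 (golden ratio); (b) |e_{n+1}| ≈ 4.679e-10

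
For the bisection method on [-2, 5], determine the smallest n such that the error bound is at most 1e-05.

We need (b-a)/2^n ≤ 1e-05
(5 - (-2))/2^n ≤ 1e-05
7/2^n ≤ 1e-05
2^n ≥ 700000
n ≥ log₂(700000) = 19.42
n ≥ 20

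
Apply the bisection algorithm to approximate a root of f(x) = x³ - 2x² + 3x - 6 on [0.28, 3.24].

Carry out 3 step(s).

f(x) = x³ - 2x² + 3x - 6
Initial interval: [0.28, 3.24]

Iteration 1:
  c_1 = (0.280000 + 3.240000)/2 = 1.760000
  f(c_1) = f(1.760000) = -1.463424
  f(a) × f(c) ≥ 0, new interval: [1.760000, 3.240000]
Iteration 2:
  c_2 = (1.760000 + 3.240000)/2 = 2.500000
  f(c_2) = f(2.500000) = 4.625000
  f(a) × f(c) < 0, new interval: [1.760000, 2.500000]
Iteration 3:
  c_3 = (1.760000 + 2.500000)/2 = 2.130000
  f(c_3) = f(2.130000) = 0.979797
  f(a) × f(c) < 0, new interval: [1.760000, 2.130000]

After 3 iteration(s), the approximation is c_3 = 2.130000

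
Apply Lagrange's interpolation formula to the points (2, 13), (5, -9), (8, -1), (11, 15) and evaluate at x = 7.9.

Lagrange interpolation formula:
P(x) = Σ yᵢ × Lᵢ(x)
where Lᵢ(x) = Π_{j≠i} (x - xⱼ)/(xᵢ - xⱼ)

L_0(7.9) = (7.9 - 5)/(2 - 5) × (7.9 - 8)/(2 - 8) × (7.9 - 11)/(2 - 11) = -0.005549
L_1(7.9) = (7.9 - 2)/(5 - 2) × (7.9 - 8)/(5 - 8) × (7.9 - 11)/(5 - 11) = 0.033870
L_2(7.9) = (7.9 - 2)/(8 - 2) × (7.9 - 5)/(8 - 5) × (7.9 - 11)/(8 - 11) = 0.982241
L_3(7.9) = (7.9 - 2)/(11 - 2) × (7.9 - 5)/(11 - 5) × (7.9 - 8)/(11 - 8) = -0.010562

P(7.9) = 13×L_0(7.9) + (-9)×L_1(7.9) + (-1)×L_2(7.9) + 15×L_3(7.9)
P(7.9) = -1.517642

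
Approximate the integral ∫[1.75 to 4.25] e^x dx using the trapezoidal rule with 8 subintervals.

f(x) = e^x
a = 1.75, b = 4.25, n = 8
h = (b - a)/n = 0.312500

Trapezoidal rule: (h/2)[f(x₀) + 2f(x₁) + 2f(x₂) + ... + f(xₙ)]

x_0 = 1.7500, f(x_0) = 5.754603, coefficient = 1
x_1 = 2.0625, f(x_1) = 7.865609, coefficient = 2
x_2 = 2.3750, f(x_2) = 10.751013, coefficient = 2
x_3 = 2.6875, f(x_3) = 14.694893, coefficient = 2
x_4 = 3.0000, f(x_4) = 20.085537, coefficient = 2
x_5 = 3.3125, f(x_5) = 27.453674, coefficient = 2
x_6 = 3.6250, f(x_6) = 37.524723, coefficient = 2
x_7 = 3.9375, f(x_7) = 51.290215, coefficient = 2
x_8 = 4.2500, f(x_8) = 70.105412, coefficient = 1

I ≈ (0.312500/2) × 415.191344 = 64.873648
Exact value: 64.350810
Error: 0.522838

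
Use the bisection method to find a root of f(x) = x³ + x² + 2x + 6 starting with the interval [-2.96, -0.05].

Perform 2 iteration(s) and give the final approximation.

f(x) = x³ + x² + 2x + 6
Initial interval: [-2.96, -0.05]

Iteration 1:
  c_1 = (-2.960000 + (-0.050000))/2 = -1.505000
  f(c_1) = f(-1.505000) = 1.846162
  f(a) × f(c) < 0, new interval: [-2.960000, -1.505000]
Iteration 2:
  c_2 = (-2.960000 + (-1.505000))/2 = -2.232500
  f(c_2) = f(-2.232500) = -4.607849
  f(a) × f(c) ≥ 0, new interval: [-2.232500, -1.505000]

After 2 iteration(s), the approximation is c_2 = -2.232500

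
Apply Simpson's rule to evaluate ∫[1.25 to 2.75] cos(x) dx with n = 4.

f(x) = cos(x)
a = 1.25, b = 2.75, n = 4
h = (b - a)/n = 0.375000

Simpson's rule: (h/3)[f(x₀) + 4f(x₁) + 2f(x₂) + ... + f(xₙ)]

x_0 = 1.2500, f(x_0) = 0.315322, coefficient = 1
x_1 = 1.6250, f(x_1) = -0.054177, coefficient = 4
x_2 = 2.0000, f(x_2) = -0.416147, coefficient = 2
x_3 = 2.3750, f(x_3) = -0.720278, coefficient = 4
x_4 = 2.7500, f(x_4) = -0.924302, coefficient = 1

I ≈ (0.375000/3) × -4.539096 = -0.567387
Exact value: -0.567324
Error: 0.000063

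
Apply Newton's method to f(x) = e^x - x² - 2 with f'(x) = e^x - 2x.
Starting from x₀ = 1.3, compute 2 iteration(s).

f(x) = e^x - x² - 2
f'(x) = e^x - 2x
x₀ = 1.3

Newton-Raphson formula: x_{n+1} = x_n - f(x_n)/f'(x_n)

Iteration 1:
  f(1.300000) = -0.020703
  f'(1.300000) = 1.069297
  x_1 = 1.300000 - (-0.020703)/1.069297 = 1.319362
Iteration 2:
  f(1.319362) = 0.000317
  f'(1.319362) = 1.102309
  x_2 = 1.319362 - 0.000317/1.102309 = 1.319074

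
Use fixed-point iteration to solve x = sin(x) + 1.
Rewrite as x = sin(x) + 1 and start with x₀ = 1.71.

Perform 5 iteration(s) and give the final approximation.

Equation: x = sin(x) + 1
Fixed-point form: x = sin(x) + 1
x₀ = 1.71

x_1 = g(1.710000) = 1.990327
x_2 = g(1.990327) = 1.913280
x_3 = g(1.913280) = 1.941923
x_4 = g(1.941923) = 1.931919
x_5 = g(1.931919) = 1.935501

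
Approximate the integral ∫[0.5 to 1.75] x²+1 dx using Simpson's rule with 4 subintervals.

f(x) = x²+1
a = 0.5, b = 1.75, n = 4
h = (b - a)/n = 0.312500

Simpson's rule: (h/3)[f(x₀) + 4f(x₁) + 2f(x₂) + ... + f(xₙ)]

x_0 = 0.5000, f(x_0) = 1.250000, coefficient = 1
x_1 = 0.8125, f(x_1) = 1.660156, coefficient = 4
x_2 = 1.1250, f(x_2) = 2.265625, coefficient = 2
x_3 = 1.4375, f(x_3) = 3.066406, coefficient = 4
x_4 = 1.7500, f(x_4) = 4.062500, coefficient = 1

I ≈ (0.312500/3) × 28.750000 = 2.994792
Exact value: 2.994792
Error: 0.000000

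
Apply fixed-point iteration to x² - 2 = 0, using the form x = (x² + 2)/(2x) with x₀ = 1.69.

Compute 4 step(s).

Equation: x² - 2 = 0
Fixed-point form: x = (x² + 2)/(2x)
x₀ = 1.69

x_1 = g(1.690000) = 1.436716
x_2 = g(1.436716) = 1.414390
x_3 = g(1.414390) = 1.414214
x_4 = g(1.414214) = 1.414214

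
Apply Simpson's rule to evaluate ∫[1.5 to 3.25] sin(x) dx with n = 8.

f(x) = sin(x)
a = 1.5, b = 3.25, n = 8
h = (b - a)/n = 0.218750

Simpson's rule: (h/3)[f(x₀) + 4f(x₁) + 2f(x₂) + ... + f(xₙ)]

x_0 = 1.5000, f(x_0) = 0.997495, coefficient = 1
x_1 = 1.7188, f(x_1) = 0.989075, coefficient = 4
x_2 = 1.9375, f(x_2) = 0.933514, coefficient = 2
x_3 = 2.1562, f(x_3) = 0.833461, coefficient = 4
x_4 = 2.3750, f(x_4) = 0.693685, coefficient = 2
x_5 = 2.5938, f(x_5) = 0.520847, coefficient = 4
x_6 = 2.8125, f(x_6) = 0.323185, coefficient = 2
x_7 = 3.0312, f(x_7) = 0.110119, coefficient = 4
x_8 = 3.2500, f(x_8) = -0.108195, coefficient = 1

I ≈ (0.218750/3) × 14.604075 = 1.064881
Exact value: 1.064867
Error: 0.000014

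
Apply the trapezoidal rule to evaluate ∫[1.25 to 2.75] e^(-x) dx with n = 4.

f(x) = e^(-x)
a = 1.25, b = 2.75, n = 4
h = (b - a)/n = 0.375000

Trapezoidal rule: (h/2)[f(x₀) + 2f(x₁) + 2f(x₂) + ... + f(xₙ)]

x_0 = 1.2500, f(x_0) = 0.286505, coefficient = 1
x_1 = 1.6250, f(x_1) = 0.196912, coefficient = 2
x_2 = 2.0000, f(x_2) = 0.135335, coefficient = 2
x_3 = 2.3750, f(x_3) = 0.093014, coefficient = 2
x_4 = 2.7500, f(x_4) = 0.063928, coefficient = 1

I ≈ (0.375000/2) × 1.200956 = 0.225179
Exact value: 0.222577
Error: 0.002602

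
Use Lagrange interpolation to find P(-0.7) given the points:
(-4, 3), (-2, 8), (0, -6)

Lagrange interpolation formula:
P(x) = Σ yᵢ × Lᵢ(x)
where Lᵢ(x) = Π_{j≠i} (x - xⱼ)/(xᵢ - xⱼ)

L_0(-0.7) = (-0.7 - (-2))/(-4 - (-2)) × (-0.7 - 0)/(-4 - 0) = -0.113750
L_1(-0.7) = (-0.7 - (-4))/(-2 - (-4)) × (-0.7 - 0)/(-2 - 0) = 0.577500
L_2(-0.7) = (-0.7 - (-4))/(0 - (-4)) × (-0.7 - (-2))/(0 - (-2)) = 0.536250

P(-0.7) = 3×L_0(-0.7) + 8×L_1(-0.7) + (-6)×L_2(-0.7)
P(-0.7) = 1.061250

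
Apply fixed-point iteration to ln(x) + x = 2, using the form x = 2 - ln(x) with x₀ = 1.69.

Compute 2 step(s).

Equation: ln(x) + x = 2
Fixed-point form: x = 2 - ln(x)
x₀ = 1.69

x_1 = g(1.690000) = 1.475271
x_2 = g(1.475271) = 1.611158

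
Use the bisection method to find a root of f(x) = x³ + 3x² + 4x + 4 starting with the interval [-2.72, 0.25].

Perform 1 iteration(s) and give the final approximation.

f(x) = x³ + 3x² + 4x + 4
Initial interval: [-2.72, 0.25]

Iteration 1:
  c_1 = (-2.720000 + 0.250000)/2 = -1.235000
  f(c_1) = f(-1.235000) = 1.752022
  f(a) × f(c) < 0, new interval: [-2.720000, -1.235000]

After 1 iteration(s), the approximation is c_1 = -1.235000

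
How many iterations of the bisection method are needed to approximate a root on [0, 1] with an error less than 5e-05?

We need (b-a)/2^n ≤ 5e-05
(1 - 0)/2^n ≤ 5e-05
1/2^n ≤ 5e-05
2^n ≥ 20000
n ≥ log₂(20000) = 14.29
n ≥ 15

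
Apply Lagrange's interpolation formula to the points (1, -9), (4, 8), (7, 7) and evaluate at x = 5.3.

Lagrange interpolation formula:
P(x) = Σ yᵢ × Lᵢ(x)
where Lᵢ(x) = Π_{j≠i} (x - xⱼ)/(xᵢ - xⱼ)

L_0(5.3) = (5.3 - 4)/(1 - 4) × (5.3 - 7)/(1 - 7) = -0.122778
L_1(5.3) = (5.3 - 1)/(4 - 1) × (5.3 - 7)/(4 - 7) = 0.812222
L_2(5.3) = (5.3 - 1)/(7 - 1) × (5.3 - 4)/(7 - 4) = 0.310556

P(5.3) = (-9)×L_0(5.3) + 8×L_1(5.3) + 7×L_2(5.3)
P(5.3) = 9.776667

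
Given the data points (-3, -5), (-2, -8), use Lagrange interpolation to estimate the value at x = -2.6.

Lagrange interpolation formula:
P(x) = Σ yᵢ × Lᵢ(x)
where Lᵢ(x) = Π_{j≠i} (x - xⱼ)/(xᵢ - xⱼ)

L_0(-2.6) = (-2.6 - (-2))/(-3 - (-2)) = 0.600000
L_1(-2.6) = (-2.6 - (-3))/(-2 - (-3)) = 0.400000

P(-2.6) = (-5)×L_0(-2.6) + (-8)×L_1(-2.6)
P(-2.6) = -6.200000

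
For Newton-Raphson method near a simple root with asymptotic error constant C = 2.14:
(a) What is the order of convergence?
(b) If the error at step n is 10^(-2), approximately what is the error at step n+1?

(a) Newton-Raphson has quadratic (order 2) convergence near simple roots.
    This means |e_{n+1}| ≈ C|e_n|².

(b) With |e_n| = 10^(-2) and C = 2.14:
    |e_{n+1}| ≈ 2.14 × (10^(-2))² = 2.14 × 10^(-4)

(a) 2 (quadratic); (b) |e_{n+1}| ≈ 2.140e-04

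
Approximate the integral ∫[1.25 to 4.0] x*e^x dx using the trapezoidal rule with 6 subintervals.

f(x) = x*e^x
a = 1.25, b = 4.0, n = 6
h = (b - a)/n = 0.458333

Trapezoidal rule: (h/2)[f(x₀) + 2f(x₁) + 2f(x₂) + ... + f(xₙ)]

x_0 = 1.2500, f(x_0) = 4.362929, coefficient = 1
x_1 = 1.7083, f(x_1) = 9.429580, coefficient = 2
x_2 = 2.1667, f(x_2) = 18.913133, coefficient = 2
x_3 = 2.6250, f(x_3) = 36.237007, coefficient = 2
x_4 = 3.0833, f(x_4) = 67.312409, coefficient = 2
x_5 = 3.5417, f(x_5) = 122.273959, coefficient = 2
x_6 = 4.0000, f(x_6) = 218.392600, coefficient = 1

I ≈ (0.458333/2) × 731.087705 = 167.540932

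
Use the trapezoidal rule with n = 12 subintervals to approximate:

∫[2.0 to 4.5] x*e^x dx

f(x) = x*e^x
a = 2.0, b = 4.5, n = 12
h = (b - a)/n = 0.208333

Trapezoidal rule: (h/2)[f(x₀) + 2f(x₁) + 2f(x₂) + ... + f(xₙ)]

x_0 = 2.0000, f(x_0) = 14.778112, coefficient = 1
x_1 = 2.2083, f(x_1) = 20.097017, coefficient = 2
x_2 = 2.4167, f(x_2) = 27.087053, coefficient = 2
x_3 = 2.6250, f(x_3) = 36.237007, coefficient = 2
x_4 = 2.8333, f(x_4) = 48.172446, coefficient = 2
x_5 = 3.0417, f(x_5) = 63.692848, coefficient = 2
x_6 = 3.2500, f(x_6) = 83.818605, coefficient = 2
x_7 = 3.4583, f(x_7) = 109.850474, coefficient = 2
x_8 = 3.6667, f(x_8) = 143.444708, coefficient = 2
x_9 = 3.8750, f(x_9) = 186.707956, coefficient = 2
x_10 = 4.0833, f(x_10) = 242.317047, coefficient = 2
x_11 = 4.2917, f(x_11) = 313.670109, coefficient = 2
x_12 = 4.5000, f(x_12) = 405.077091, coefficient = 1

I ≈ (0.208333/2) × 2970.045743 = 309.379765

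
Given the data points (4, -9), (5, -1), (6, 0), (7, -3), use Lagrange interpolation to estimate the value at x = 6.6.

Lagrange interpolation formula:
P(x) = Σ yᵢ × Lᵢ(x)
where Lᵢ(x) = Π_{j≠i} (x - xⱼ)/(xᵢ - xⱼ)

L_0(6.6) = (6.6 - 5)/(4 - 5) × (6.6 - 6)/(4 - 6) × (6.6 - 7)/(4 - 7) = 0.064000
L_1(6.6) = (6.6 - 4)/(5 - 4) × (6.6 - 6)/(5 - 6) × (6.6 - 7)/(5 - 7) = -0.312000
L_2(6.6) = (6.6 - 4)/(6 - 4) × (6.6 - 5)/(6 - 5) × (6.6 - 7)/(6 - 7) = 0.832000
L_3(6.6) = (6.6 - 4)/(7 - 4) × (6.6 - 5)/(7 - 5) × (6.6 - 6)/(7 - 6) = 0.416000

P(6.6) = (-9)×L_0(6.6) + (-1)×L_1(6.6) + 0×L_2(6.6) + (-3)×L_3(6.6)
P(6.6) = -1.512000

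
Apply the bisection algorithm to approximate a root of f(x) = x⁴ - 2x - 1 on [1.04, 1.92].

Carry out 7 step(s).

f(x) = x⁴ - 2x - 1
Initial interval: [1.04, 1.92]

Iteration 1:
  c_1 = (1.040000 + 1.920000)/2 = 1.480000
  f(c_1) = f(1.480000) = 0.837852
  f(a) × f(c) < 0, new interval: [1.040000, 1.480000]
Iteration 2:
  c_2 = (1.040000 + 1.480000)/2 = 1.260000
  f(c_2) = f(1.260000) = -0.999526
  f(a) × f(c) ≥ 0, new interval: [1.260000, 1.480000]
Iteration 3:
  c_3 = (1.260000 + 1.480000)/2 = 1.370000
  f(c_3) = f(1.370000) = -0.217246
  f(a) × f(c) ≥ 0, new interval: [1.370000, 1.480000]
Iteration 4:
  c_4 = (1.370000 + 1.480000)/2 = 1.425000
  f(c_4) = f(1.425000) = 0.273438
  f(a) × f(c) < 0, new interval: [1.370000, 1.425000]
Iteration 5:
  c_5 = (1.370000 + 1.425000)/2 = 1.397500
  f(c_5) = f(1.397500) = 0.019233
  f(a) × f(c) < 0, new interval: [1.370000, 1.397500]
Iteration 6:
  c_6 = (1.370000 + 1.397500)/2 = 1.383750
  f(c_6) = f(1.383750) = -0.101179
  f(a) × f(c) ≥ 0, new interval: [1.383750, 1.397500]
Iteration 7:
  c_7 = (1.383750 + 1.397500)/2 = 1.390625
  f(c_7) = f(1.390625) = -0.041521
  f(a) × f(c) ≥ 0, new interval: [1.390625, 1.397500]

After 7 iteration(s), the approximation is c_7 = 1.390625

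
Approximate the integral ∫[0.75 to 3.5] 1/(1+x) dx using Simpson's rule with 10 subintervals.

f(x) = 1/(1+x)
a = 0.75, b = 3.5, n = 10
h = (b - a)/n = 0.275000

Simpson's rule: (h/3)[f(x₀) + 4f(x₁) + 2f(x₂) + ... + f(xₙ)]

x_0 = 0.7500, f(x_0) = 0.571429, coefficient = 1
x_1 = 1.0250, f(x_1) = 0.493827, coefficient = 4
x_2 = 1.3000, f(x_2) = 0.434783, coefficient = 2
x_3 = 1.5750, f(x_3) = 0.388350, coefficient = 4
x_4 = 1.8500, f(x_4) = 0.350877, coefficient = 2
x_5 = 2.1250, f(x_5) = 0.320000, coefficient = 4
x_6 = 2.4000, f(x_6) = 0.294118, coefficient = 2
x_7 = 2.6750, f(x_7) = 0.272109, coefficient = 4
x_8 = 2.9500, f(x_8) = 0.253165, coefficient = 2
x_9 = 3.2250, f(x_9) = 0.236686, coefficient = 4
x_10 = 3.5000, f(x_10) = 0.222222, coefficient = 1

I ≈ (0.275000/3) × 10.303422 = 0.944480
Exact value: 0.944462
Error: 0.000019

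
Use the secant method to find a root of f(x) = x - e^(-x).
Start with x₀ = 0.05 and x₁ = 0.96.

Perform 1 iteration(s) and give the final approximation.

f(x) = x - e^(-x)
x₀ = 0.05, x₁ = 0.96

Secant formula: x_{n+1} = x_n - f(x_n)(x_n - x_{n-1})/(f(x_n) - f(x_{n-1}))

Iteration 1:
  f(0.050000) = -0.901229
  f(0.960000) = 0.577107
  x_2 = 0.960000 - 0.577107×(0.960000 - 0.050000)/(0.577107 - (-0.901229))
       = 0.604758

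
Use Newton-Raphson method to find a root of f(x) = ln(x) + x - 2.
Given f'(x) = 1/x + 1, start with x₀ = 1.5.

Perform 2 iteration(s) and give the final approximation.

f(x) = ln(x) + x - 2
f'(x) = 1/x + 1
x₀ = 1.5

Newton-Raphson formula: x_{n+1} = x_n - f(x_n)/f'(x_n)

Iteration 1:
  f(1.500000) = -0.094535
  f'(1.500000) = 1.666667
  x_1 = 1.500000 - (-0.094535)/1.666667 = 1.556721
Iteration 2:
  f(1.556721) = -0.000697
  f'(1.556721) = 1.642376
  x_2 = 1.556721 - (-0.000697)/1.642376 = 1.557146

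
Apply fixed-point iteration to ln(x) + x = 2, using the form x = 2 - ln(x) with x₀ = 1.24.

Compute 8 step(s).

Equation: ln(x) + x = 2
Fixed-point form: x = 2 - ln(x)
x₀ = 1.24

x_1 = g(1.240000) = 1.784889
x_2 = g(1.784889) = 1.420644
x_3 = g(1.420644) = 1.648890
x_4 = g(1.648890) = 1.499898
x_5 = g(1.499898) = 1.594603
x_6 = g(1.594603) = 1.533375
x_7 = g(1.533375) = 1.572529
x_8 = g(1.572529) = 1.547315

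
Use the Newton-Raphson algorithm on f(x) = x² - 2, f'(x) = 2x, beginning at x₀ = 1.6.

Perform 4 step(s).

f(x) = x² - 2
f'(x) = 2x
x₀ = 1.6

Newton-Raphson formula: x_{n+1} = x_n - f(x_n)/f'(x_n)

Iteration 1:
  f(1.600000) = 0.560000
  f'(1.600000) = 3.200000
  x_1 = 1.600000 - 0.560000/3.200000 = 1.425000
Iteration 2:
  f(1.425000) = 0.030625
  f'(1.425000) = 2.850000
  x_2 = 1.425000 - 0.030625/2.850000 = 1.414254
Iteration 3:
  f(1.414254) = 0.000115
  f'(1.414254) = 2.828509
  x_3 = 1.414254 - 0.000115/2.828509 = 1.414214
Iteration 4:
  f(1.414214) = 0.000000
  f'(1.414214) = 2.828427
  x_4 = 1.414214 - 0.000000/2.828427 = 1.414214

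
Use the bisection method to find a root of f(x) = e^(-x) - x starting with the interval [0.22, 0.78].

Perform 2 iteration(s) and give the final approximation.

f(x) = e^(-x) - x
Initial interval: [0.22, 0.78]

Iteration 1:
  c_1 = (0.220000 + 0.780000)/2 = 0.500000
  f(c_1) = f(0.500000) = 0.106531
  f(a) × f(c) ≥ 0, new interval: [0.500000, 0.780000]
Iteration 2:
  c_2 = (0.500000 + 0.780000)/2 = 0.640000
  f(c_2) = f(0.640000) = -0.112708
  f(a) × f(c) < 0, new interval: [0.500000, 0.640000]

After 2 iteration(s), the approximation is c_2 = 0.640000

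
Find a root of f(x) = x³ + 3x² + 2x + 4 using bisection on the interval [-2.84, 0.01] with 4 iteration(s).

f(x) = x³ + 3x² + 2x + 4
Initial interval: [-2.84, 0.01]

Iteration 1:
  c_1 = (-2.840000 + 0.010000)/2 = -1.415000
  f(c_1) = f(-1.415000) = 4.343527
  f(a) × f(c) < 0, new interval: [-2.840000, -1.415000]
Iteration 2:
  c_2 = (-2.840000 + (-1.415000))/2 = -2.127500
  f(c_2) = f(-2.127500) = 3.694159
  f(a) × f(c) < 0, new interval: [-2.840000, -2.127500]
Iteration 3:
  c_3 = (-2.840000 + (-2.127500))/2 = -2.483750
  f(c_3) = f(-2.483750) = 2.217254
  f(a) × f(c) < 0, new interval: [-2.840000, -2.483750]
Iteration 4:
  c_4 = (-2.840000 + (-2.483750))/2 = -2.661875
  f(c_4) = f(-2.661875) = 1.072061
  f(a) × f(c) < 0, new interval: [-2.840000, -2.661875]

After 4 iteration(s), the approximation is c_4 = -2.661875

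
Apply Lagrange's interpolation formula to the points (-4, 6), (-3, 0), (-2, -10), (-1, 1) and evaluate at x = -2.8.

Lagrange interpolation formula:
P(x) = Σ yᵢ × Lᵢ(x)
where Lᵢ(x) = Π_{j≠i} (x - xⱼ)/(xᵢ - xⱼ)

L_0(-2.8) = (-2.8 - (-3))/(-4 - (-3)) × (-2.8 - (-2))/(-4 - (-2)) × (-2.8 - (-1))/(-4 - (-1)) = -0.048000
L_1(-2.8) = (-2.8 - (-4))/(-3 - (-4)) × (-2.8 - (-2))/(-3 - (-2)) × (-2.8 - (-1))/(-3 - (-1)) = 0.864000
L_2(-2.8) = (-2.8 - (-4))/(-2 - (-4)) × (-2.8 - (-3))/(-2 - (-3)) × (-2.8 - (-1))/(-2 - (-1)) = 0.216000
L_3(-2.8) = (-2.8 - (-4))/(-1 - (-4)) × (-2.8 - (-3))/(-1 - (-3)) × (-2.8 - (-2))/(-1 - (-2)) = -0.032000

P(-2.8) = 6×L_0(-2.8) + 0×L_1(-2.8) + (-10)×L_2(-2.8) + 1×L_3(-2.8)
P(-2.8) = -2.480000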